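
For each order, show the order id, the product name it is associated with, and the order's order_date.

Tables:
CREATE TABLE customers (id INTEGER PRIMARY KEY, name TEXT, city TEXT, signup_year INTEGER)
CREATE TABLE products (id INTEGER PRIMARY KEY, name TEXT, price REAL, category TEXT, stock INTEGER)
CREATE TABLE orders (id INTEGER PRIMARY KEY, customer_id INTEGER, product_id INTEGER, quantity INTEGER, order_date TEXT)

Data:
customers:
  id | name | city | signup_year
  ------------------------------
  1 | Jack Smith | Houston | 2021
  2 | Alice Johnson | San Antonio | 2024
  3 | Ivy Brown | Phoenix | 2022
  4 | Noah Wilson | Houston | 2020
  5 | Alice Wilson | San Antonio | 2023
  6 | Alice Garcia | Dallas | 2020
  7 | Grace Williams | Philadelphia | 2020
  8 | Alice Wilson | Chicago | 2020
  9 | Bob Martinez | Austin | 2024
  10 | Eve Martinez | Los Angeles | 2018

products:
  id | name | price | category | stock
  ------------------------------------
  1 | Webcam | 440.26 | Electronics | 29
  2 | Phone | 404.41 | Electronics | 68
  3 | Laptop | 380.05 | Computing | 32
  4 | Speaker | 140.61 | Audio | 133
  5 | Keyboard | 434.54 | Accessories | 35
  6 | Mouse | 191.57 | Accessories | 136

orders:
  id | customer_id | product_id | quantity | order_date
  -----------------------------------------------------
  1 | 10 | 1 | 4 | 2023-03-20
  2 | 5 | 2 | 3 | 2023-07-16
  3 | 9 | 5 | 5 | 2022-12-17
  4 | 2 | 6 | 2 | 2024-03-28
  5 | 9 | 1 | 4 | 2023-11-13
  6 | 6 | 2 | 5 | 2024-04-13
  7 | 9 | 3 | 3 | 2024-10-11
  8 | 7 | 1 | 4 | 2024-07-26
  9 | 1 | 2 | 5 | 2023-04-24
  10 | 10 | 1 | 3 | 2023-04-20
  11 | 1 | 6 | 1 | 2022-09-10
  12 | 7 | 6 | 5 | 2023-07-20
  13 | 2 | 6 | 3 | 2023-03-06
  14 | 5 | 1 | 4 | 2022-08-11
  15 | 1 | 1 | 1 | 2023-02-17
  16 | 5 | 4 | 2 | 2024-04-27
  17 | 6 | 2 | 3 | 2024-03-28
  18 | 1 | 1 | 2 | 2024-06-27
SELECT c.id, p.name AS product, c.order_date FROM orders c JOIN products p ON c.product_id = p.id

Execution result:
id | product | order_date
1 | Webcam | 2023-03-20
2 | Phone | 2023-07-16
3 | Keyboard | 2022-12-17
4 | Mouse | 2024-03-28
5 | Webcam | 2023-11-13
6 | Phone | 2024-04-13
7 | Laptop | 2024-10-11
8 | Webcam | 2024-07-26
9 | Phone | 2023-04-24
10 | Webcam | 2023-04-20
11 | Mouse | 2022-09-10
12 | Mouse | 2023-07-20
13 | Mouse | 2023-03-06
14 | Webcam | 2022-08-11
15 | Webcam | 2023-02-17
16 | Speaker | 2024-04-27
17 | Phone | 2024-03-28
18 | Webcam | 2024-06-27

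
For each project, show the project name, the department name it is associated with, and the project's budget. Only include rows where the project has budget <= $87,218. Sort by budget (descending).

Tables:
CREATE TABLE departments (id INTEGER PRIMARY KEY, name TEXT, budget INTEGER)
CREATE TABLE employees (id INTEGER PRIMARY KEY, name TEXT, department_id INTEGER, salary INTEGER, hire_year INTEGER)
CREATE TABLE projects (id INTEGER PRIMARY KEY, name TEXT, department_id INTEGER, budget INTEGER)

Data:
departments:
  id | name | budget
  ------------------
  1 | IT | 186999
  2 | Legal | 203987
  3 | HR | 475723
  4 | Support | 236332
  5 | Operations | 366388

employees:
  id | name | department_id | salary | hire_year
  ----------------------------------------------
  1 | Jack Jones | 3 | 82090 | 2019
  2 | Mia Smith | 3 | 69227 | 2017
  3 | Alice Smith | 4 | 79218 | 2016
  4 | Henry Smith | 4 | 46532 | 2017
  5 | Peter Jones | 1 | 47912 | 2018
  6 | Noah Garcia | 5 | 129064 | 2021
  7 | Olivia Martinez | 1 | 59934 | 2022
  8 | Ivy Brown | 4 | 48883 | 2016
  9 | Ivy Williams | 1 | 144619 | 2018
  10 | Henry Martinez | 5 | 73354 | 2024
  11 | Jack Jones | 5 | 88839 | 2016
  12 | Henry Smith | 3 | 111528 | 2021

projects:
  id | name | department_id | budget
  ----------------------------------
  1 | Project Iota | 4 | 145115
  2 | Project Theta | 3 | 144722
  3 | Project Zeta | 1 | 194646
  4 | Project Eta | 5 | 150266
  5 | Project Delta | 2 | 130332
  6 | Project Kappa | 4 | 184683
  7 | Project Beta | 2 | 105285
SELECT c.name, p.name AS department, c.budget FROM projects c JOIN departments p ON c.department_id = p.id WHERE c.budget <= 87218 ORDER BY c.budget DESC

Execution result:
(no rows)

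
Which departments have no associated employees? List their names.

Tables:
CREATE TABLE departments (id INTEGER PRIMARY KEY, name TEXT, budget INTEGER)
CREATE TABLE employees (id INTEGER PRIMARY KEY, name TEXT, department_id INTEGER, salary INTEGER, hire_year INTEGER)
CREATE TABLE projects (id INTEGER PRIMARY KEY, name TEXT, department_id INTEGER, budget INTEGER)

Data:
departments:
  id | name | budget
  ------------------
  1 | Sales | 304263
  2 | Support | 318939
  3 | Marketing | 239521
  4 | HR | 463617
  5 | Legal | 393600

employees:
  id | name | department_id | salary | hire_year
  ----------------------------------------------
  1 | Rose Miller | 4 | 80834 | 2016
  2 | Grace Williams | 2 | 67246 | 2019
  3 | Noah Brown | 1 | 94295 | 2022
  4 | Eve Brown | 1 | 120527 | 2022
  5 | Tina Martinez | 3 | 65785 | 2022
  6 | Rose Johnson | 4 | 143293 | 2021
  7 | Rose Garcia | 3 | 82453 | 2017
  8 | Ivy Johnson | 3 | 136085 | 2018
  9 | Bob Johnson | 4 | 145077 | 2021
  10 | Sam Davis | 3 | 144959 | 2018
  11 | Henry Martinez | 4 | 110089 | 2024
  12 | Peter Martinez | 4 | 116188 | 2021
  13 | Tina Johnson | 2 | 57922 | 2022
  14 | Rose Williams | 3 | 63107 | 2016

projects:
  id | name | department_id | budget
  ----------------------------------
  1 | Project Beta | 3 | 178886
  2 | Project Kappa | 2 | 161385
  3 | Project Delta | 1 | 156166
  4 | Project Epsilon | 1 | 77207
SELECT p.name FROM departments p LEFT JOIN employees c ON c.department_id = p.id WHERE c.id IS NULL

Execution result:
Legal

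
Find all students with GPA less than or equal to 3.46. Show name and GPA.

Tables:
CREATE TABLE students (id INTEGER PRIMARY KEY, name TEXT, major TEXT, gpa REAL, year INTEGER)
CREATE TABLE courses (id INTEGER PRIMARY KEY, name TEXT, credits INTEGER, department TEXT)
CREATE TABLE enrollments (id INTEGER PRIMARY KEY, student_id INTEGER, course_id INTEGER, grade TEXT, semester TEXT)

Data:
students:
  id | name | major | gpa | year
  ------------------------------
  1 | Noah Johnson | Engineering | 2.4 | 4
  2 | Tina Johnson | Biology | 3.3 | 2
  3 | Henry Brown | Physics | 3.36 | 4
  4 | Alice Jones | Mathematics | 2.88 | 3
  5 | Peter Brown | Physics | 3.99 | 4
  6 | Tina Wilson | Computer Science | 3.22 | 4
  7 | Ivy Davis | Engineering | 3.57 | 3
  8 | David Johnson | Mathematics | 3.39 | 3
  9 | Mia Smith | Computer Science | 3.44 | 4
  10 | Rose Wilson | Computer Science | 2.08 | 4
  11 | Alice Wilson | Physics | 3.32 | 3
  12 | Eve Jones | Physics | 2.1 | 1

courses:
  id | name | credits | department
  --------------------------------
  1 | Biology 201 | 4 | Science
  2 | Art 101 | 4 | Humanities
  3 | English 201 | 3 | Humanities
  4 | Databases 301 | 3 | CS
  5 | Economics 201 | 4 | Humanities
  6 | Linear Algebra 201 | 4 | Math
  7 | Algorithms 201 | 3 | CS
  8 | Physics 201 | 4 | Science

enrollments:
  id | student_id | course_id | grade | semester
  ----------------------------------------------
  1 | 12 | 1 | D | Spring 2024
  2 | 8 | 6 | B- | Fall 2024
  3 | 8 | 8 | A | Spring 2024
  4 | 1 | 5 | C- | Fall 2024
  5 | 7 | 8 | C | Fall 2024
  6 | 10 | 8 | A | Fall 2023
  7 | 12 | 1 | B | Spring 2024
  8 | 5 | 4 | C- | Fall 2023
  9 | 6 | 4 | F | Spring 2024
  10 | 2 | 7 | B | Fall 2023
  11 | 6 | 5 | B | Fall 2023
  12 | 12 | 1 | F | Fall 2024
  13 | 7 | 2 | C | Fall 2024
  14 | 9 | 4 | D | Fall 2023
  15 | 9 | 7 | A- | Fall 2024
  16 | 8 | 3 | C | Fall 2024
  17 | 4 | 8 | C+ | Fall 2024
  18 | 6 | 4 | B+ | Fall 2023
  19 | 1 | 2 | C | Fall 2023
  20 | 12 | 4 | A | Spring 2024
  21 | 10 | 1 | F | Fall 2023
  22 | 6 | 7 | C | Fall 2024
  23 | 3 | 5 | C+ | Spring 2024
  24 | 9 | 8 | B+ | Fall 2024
SELECT name, gpa FROM students WHERE gpa <= 3.46

Execution result:
name | gpa
Noah Johnson | 2.40
Tina Johnson | 3.30
Henry Brown | 3.36
Alice Jones | 2.88
Tina Wilson | 3.22
David Johnson | 3.39
Mia Smith | 3.44
Rose Wilson | 2.08
Alice Wilson | 3.32
Eve Jones | 2.10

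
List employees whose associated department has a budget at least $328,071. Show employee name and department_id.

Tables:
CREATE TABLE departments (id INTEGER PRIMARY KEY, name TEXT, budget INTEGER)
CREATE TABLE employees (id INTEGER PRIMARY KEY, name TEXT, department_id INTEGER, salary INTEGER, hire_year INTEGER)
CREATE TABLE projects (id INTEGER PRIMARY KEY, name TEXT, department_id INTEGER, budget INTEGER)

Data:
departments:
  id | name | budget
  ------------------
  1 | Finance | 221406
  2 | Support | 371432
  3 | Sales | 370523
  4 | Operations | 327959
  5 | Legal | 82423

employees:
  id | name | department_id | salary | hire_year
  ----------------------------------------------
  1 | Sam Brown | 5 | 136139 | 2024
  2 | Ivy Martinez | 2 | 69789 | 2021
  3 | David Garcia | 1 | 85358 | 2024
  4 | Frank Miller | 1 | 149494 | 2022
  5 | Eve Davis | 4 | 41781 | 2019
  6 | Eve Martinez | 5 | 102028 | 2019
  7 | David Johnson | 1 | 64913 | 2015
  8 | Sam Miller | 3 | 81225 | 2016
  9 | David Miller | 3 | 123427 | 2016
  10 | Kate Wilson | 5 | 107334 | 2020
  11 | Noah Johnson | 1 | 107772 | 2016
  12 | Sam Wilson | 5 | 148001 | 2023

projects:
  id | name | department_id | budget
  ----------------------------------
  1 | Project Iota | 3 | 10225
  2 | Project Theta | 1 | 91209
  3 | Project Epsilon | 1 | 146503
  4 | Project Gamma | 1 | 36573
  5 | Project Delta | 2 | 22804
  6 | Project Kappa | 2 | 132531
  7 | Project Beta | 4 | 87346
SELECT name, department_id FROM employees WHERE department_id IN (SELECT id FROM departments WHERE budget >= 328071)

Execution result:
name | department_id
Ivy Martinez | 2
Sam Miller | 3
David Miller | 3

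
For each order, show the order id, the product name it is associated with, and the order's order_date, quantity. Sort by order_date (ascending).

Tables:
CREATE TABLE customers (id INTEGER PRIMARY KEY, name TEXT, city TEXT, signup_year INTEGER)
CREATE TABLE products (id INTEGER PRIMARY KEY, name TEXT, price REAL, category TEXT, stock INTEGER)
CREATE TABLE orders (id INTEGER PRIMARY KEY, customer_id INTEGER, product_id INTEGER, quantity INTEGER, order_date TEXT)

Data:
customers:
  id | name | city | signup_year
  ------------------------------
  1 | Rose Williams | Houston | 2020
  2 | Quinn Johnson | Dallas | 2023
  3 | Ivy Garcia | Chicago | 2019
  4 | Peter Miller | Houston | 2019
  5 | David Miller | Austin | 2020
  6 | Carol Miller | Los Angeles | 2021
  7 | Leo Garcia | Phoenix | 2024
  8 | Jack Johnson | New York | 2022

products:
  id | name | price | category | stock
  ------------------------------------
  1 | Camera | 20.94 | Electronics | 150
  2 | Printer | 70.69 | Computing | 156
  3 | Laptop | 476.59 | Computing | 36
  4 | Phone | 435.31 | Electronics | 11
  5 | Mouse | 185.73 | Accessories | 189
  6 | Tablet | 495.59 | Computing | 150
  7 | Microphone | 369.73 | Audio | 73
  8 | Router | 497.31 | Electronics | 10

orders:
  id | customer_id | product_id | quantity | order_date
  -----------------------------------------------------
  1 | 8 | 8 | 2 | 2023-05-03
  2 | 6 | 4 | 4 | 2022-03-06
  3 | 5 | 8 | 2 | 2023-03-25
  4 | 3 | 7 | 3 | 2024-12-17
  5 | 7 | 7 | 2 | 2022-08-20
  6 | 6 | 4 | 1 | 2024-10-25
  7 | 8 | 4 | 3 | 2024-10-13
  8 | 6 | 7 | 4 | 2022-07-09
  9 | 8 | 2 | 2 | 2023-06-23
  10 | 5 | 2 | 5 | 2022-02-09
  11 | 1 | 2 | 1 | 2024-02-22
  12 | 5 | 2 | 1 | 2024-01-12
SELECT c.id, p.name AS product, c.order_date, c.quantity FROM orders c JOIN products p ON c.product_id = p.id ORDER BY c.order_date ASC

Execution result:
id | product | order_date | quantity
10 | Printer | 2022-02-09 | 5
2 | Phone | 2022-03-06 | 4
8 | Microphone | 2022-07-09 | 4
5 | Microphone | 2022-08-20 | 2
3 | Router | 2023-03-25 | 2
1 | Router | 2023-05-03 | 2
9 | Printer | 2023-06-23 | 2
12 | Printer | 2024-01-12 | 1
11 | Printer | 2024-02-22 | 1
7 | Phone | 2024-10-13 | 3
6 | Phone | 2024-10-25 | 1
4 | Microphone | 2024-12-17 | 3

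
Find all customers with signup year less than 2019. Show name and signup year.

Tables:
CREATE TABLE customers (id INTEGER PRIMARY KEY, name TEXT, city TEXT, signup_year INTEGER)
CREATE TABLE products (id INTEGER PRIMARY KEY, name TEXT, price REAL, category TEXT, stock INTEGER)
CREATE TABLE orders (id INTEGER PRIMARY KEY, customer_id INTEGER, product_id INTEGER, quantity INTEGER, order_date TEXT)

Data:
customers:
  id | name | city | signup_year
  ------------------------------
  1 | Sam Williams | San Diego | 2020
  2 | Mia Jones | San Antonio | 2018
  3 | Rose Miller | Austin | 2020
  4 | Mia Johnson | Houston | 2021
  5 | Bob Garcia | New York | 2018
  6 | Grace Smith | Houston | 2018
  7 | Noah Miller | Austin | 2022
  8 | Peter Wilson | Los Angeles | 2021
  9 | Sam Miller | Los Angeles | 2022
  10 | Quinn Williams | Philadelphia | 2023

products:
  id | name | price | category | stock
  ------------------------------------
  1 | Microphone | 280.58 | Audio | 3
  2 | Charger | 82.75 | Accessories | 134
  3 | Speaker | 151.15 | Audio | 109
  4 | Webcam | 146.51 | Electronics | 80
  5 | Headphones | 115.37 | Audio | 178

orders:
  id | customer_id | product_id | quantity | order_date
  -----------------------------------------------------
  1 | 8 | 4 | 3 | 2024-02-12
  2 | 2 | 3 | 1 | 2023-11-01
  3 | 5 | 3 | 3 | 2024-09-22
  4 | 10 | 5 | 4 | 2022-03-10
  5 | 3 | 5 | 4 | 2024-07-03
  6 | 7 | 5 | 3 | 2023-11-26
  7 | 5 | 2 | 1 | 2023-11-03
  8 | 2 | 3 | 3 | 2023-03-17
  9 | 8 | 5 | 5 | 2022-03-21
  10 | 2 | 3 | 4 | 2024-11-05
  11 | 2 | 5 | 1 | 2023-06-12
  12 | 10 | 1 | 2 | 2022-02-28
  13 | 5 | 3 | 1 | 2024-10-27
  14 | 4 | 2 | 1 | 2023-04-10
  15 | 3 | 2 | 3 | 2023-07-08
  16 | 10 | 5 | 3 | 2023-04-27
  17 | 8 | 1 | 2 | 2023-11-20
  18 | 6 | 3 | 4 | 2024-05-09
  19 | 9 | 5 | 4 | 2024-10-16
SELECT name, signup_year FROM customers WHERE signup_year < 2019

Execution result:
name | signup_year
Mia Jones | 2018
Bob Garcia | 2018
Grace Smith | 2018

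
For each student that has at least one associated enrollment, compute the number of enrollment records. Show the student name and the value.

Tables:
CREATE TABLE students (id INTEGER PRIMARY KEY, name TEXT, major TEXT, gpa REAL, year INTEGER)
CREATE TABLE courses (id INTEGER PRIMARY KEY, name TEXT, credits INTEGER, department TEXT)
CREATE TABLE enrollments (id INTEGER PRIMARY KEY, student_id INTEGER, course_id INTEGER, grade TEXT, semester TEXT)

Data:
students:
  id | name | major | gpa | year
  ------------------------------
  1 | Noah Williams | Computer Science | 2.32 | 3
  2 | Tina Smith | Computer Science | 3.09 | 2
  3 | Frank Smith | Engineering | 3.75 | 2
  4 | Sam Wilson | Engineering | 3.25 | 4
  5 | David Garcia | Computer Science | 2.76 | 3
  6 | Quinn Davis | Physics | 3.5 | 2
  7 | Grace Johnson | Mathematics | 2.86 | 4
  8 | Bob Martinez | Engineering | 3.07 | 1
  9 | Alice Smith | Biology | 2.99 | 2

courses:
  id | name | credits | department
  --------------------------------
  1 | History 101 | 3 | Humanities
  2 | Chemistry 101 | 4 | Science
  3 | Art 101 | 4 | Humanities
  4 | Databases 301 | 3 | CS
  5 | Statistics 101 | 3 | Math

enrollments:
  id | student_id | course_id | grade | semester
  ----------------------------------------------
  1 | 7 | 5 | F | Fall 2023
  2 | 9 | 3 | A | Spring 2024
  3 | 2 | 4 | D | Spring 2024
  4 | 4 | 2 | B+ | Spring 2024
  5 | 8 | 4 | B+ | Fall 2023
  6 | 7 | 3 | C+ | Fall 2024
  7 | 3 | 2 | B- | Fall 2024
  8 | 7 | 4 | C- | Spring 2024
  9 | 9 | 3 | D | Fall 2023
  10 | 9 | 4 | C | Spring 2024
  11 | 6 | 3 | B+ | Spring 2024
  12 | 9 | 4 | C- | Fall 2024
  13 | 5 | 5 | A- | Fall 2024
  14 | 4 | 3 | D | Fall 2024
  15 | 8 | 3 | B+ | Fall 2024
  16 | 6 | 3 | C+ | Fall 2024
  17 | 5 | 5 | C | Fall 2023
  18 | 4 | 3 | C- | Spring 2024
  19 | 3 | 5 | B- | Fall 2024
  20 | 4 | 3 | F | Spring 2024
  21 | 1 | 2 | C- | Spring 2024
SELECT p.name, COUNT(*) AS n FROM enrollments c JOIN students p ON c.student_id = p.id GROUP BY p.id, p.name

Execution result:
name | n
Noah Williams | 1
Tina Smith | 1
Frank Smith | 2
Sam Wilson | 4
David Garcia | 2
Quinn Davis | 2
Grace Johnson | 3
Bob Martinez | 2
Alice Smith | 4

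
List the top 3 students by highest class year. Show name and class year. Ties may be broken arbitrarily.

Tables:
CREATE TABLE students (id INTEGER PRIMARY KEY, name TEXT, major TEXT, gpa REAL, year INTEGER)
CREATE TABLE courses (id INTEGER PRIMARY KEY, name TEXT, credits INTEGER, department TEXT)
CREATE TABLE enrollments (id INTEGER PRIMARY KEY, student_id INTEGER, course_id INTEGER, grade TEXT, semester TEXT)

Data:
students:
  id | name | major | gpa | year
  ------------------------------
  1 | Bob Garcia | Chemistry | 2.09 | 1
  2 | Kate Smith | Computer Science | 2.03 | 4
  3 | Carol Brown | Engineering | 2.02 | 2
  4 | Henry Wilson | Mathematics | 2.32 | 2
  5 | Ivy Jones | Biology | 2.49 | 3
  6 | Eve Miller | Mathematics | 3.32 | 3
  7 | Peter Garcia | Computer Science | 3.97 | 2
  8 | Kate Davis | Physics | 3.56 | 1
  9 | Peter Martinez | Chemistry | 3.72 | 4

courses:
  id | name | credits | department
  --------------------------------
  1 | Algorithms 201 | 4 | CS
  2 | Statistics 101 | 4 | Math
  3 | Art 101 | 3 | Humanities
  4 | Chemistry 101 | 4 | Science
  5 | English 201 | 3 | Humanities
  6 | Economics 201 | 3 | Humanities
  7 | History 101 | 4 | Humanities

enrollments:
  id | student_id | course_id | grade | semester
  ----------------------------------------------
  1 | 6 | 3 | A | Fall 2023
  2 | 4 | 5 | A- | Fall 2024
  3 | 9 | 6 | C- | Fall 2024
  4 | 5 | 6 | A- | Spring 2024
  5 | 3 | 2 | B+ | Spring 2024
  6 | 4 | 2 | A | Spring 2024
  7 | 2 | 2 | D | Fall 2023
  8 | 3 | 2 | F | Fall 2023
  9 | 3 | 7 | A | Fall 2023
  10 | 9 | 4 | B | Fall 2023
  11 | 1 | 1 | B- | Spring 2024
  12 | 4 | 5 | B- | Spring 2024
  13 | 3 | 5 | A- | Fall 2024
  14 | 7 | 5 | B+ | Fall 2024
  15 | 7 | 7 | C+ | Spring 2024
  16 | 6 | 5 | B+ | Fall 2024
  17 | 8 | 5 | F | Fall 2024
SELECT name, year FROM students ORDER BY year DESC LIMIT 3

Execution result:
name | year
Kate Smith | 4
Peter Martinez | 4
Ivy Jones | 3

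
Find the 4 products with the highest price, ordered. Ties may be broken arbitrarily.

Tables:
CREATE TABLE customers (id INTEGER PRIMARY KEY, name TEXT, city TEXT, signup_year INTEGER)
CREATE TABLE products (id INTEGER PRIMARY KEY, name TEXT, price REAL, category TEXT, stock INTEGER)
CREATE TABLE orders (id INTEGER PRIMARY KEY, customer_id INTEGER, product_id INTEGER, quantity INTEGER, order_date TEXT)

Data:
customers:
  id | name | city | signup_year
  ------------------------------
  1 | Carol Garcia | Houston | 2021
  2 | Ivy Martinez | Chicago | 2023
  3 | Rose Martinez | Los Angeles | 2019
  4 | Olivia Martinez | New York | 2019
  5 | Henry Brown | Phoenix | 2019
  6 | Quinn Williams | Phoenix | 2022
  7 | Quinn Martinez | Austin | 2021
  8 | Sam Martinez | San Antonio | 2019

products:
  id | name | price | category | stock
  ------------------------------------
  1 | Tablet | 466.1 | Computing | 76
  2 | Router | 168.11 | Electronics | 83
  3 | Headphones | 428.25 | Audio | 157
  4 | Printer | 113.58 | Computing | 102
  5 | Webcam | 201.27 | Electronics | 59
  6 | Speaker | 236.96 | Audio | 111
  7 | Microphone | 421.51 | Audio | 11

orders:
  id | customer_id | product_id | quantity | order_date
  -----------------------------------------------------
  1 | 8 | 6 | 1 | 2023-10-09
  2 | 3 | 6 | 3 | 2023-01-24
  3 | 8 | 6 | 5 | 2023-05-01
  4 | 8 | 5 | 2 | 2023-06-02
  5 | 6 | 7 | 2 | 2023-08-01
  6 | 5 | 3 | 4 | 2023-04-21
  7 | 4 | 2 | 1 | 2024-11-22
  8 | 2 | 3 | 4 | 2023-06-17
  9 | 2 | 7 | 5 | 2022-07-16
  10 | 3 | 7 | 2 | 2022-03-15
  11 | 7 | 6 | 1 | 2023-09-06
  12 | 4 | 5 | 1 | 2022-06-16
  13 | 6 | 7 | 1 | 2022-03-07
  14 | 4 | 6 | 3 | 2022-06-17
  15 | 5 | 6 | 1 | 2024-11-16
SELECT name, price FROM products ORDER BY price DESC LIMIT 4

Execution result:
name | price
Tablet | 466.10
Headphones | 428.25
Microphone | 421.51
Speaker | 236.96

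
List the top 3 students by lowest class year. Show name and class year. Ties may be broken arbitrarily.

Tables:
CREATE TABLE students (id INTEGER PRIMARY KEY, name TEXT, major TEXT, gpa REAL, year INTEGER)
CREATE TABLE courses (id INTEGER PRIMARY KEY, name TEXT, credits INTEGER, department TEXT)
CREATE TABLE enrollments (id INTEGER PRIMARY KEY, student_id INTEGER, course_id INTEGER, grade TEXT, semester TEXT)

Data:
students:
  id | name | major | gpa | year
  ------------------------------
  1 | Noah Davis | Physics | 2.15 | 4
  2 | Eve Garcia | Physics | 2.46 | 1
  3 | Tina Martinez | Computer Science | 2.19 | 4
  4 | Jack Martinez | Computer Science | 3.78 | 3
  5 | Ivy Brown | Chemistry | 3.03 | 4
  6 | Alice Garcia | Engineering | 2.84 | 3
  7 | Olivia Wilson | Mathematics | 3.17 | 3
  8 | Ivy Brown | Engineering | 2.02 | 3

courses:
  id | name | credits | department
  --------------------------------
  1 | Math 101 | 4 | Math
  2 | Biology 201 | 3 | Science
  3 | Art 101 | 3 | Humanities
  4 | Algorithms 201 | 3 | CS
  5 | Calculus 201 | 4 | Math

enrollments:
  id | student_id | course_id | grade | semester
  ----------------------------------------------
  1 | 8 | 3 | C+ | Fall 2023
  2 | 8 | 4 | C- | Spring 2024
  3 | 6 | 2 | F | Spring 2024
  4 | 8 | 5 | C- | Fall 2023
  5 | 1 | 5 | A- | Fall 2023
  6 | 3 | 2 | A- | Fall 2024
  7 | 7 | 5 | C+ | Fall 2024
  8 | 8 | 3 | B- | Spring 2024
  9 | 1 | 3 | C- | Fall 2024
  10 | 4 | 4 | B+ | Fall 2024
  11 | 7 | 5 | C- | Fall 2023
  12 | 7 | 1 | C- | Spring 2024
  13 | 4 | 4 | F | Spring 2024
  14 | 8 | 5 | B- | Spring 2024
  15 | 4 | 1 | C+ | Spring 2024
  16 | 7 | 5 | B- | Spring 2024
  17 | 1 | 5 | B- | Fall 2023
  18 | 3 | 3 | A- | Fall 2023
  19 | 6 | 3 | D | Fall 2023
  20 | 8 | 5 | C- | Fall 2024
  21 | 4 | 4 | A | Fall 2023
SELECT name, year FROM students ORDER BY year ASC LIMIT 3

Execution result:
name | year
Eve Garcia | 1
Jack Martinez | 3
Alice Garcia | 3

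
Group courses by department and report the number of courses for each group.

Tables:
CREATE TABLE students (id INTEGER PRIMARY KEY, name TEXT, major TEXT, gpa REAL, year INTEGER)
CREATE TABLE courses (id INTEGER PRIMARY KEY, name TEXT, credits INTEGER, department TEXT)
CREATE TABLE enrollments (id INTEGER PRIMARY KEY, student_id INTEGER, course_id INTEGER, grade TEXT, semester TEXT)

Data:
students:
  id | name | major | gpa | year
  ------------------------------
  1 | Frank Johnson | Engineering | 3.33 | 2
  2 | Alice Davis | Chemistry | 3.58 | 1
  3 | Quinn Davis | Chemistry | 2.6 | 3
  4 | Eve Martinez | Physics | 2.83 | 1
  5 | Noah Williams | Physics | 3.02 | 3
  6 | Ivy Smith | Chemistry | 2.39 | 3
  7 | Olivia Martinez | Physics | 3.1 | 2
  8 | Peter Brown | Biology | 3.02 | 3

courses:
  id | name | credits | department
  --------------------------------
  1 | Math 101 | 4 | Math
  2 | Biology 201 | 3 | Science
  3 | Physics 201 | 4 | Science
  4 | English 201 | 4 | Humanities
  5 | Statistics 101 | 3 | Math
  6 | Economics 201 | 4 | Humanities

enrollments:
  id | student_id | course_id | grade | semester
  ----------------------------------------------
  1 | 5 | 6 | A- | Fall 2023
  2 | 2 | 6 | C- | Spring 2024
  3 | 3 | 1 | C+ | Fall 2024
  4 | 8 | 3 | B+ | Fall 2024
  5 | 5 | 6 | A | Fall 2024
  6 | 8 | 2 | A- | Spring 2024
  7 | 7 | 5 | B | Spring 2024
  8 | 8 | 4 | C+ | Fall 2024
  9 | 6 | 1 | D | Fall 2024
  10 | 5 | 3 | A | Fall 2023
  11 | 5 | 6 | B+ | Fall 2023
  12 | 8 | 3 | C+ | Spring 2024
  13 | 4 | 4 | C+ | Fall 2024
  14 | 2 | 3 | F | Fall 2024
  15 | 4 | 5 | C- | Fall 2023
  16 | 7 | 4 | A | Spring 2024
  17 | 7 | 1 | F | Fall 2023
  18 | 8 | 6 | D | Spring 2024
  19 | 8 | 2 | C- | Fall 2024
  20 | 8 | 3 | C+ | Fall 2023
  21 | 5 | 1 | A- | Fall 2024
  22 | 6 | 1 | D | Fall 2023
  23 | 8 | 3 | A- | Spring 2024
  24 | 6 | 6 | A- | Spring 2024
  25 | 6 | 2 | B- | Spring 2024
SELECT department, COUNT(*) AS n FROM courses GROUP BY department

Execution result:
department | n
Humanities | 2
Math | 2
Science | 2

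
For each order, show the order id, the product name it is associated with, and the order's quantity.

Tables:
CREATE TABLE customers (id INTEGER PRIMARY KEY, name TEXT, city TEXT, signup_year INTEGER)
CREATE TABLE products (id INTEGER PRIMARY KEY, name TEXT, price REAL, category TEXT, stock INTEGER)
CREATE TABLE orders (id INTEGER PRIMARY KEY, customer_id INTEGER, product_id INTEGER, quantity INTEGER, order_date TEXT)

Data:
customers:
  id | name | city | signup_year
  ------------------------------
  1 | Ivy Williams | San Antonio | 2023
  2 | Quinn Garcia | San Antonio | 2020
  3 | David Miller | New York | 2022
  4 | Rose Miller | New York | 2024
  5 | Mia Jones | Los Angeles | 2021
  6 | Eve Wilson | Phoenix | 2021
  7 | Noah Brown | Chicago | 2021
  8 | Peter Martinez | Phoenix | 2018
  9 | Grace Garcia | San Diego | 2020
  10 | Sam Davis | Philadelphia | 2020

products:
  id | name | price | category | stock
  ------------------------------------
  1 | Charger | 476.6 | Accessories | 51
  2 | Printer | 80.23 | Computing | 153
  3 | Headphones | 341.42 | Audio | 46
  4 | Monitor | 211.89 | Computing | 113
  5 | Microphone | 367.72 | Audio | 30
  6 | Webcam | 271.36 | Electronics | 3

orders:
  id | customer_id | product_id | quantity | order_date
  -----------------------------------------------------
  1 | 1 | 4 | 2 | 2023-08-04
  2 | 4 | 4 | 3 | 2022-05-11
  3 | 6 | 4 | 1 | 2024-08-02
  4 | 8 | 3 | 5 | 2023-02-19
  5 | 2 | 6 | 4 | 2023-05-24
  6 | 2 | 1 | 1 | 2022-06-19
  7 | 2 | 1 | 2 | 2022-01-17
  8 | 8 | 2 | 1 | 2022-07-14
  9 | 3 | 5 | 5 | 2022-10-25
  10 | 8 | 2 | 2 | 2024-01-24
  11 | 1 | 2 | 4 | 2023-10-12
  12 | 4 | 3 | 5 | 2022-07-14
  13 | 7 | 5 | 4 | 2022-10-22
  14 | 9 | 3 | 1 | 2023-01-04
SELECT c.id, p.name AS product, c.quantity FROM orders c JOIN products p ON c.product_id = p.id

Execution result:
id | product | quantity
1 | Monitor | 2
2 | Monitor | 3
3 | Monitor | 1
4 | Headphones | 5
5 | Webcam | 4
6 | Charger | 1
7 | Charger | 2
8 | Printer | 1
9 | Microphone | 5
10 | Printer | 2
11 | Printer | 4
12 | Headphones | 5
13 | Microphone | 4
14 | Headphones | 1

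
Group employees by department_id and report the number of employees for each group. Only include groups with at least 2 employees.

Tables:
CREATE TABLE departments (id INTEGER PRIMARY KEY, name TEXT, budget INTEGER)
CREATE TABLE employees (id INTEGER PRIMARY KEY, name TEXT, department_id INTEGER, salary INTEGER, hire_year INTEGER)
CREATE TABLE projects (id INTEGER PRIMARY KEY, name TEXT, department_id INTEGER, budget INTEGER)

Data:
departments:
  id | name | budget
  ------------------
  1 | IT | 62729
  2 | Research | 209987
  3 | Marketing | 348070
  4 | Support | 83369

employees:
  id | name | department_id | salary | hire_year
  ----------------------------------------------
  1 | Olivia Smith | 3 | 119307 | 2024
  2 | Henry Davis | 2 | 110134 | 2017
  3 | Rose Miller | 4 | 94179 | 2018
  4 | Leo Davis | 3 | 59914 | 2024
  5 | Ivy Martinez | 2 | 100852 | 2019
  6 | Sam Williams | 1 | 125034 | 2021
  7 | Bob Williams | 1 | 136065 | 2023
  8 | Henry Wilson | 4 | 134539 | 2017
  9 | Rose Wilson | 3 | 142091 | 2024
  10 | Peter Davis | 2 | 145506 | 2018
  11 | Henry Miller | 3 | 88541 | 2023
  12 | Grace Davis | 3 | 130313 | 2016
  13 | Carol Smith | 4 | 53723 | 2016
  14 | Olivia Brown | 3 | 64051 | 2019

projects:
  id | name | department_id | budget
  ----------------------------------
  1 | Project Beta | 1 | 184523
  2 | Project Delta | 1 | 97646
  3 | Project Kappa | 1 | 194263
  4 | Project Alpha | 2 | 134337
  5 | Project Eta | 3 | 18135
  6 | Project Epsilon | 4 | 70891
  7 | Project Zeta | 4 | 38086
SELECT department_id, COUNT(*) AS n FROM employees GROUP BY department_id HAVING COUNT(*) >= 2

Execution result:
department_id | n
1 | 2
2 | 3
3 | 6
4 | 3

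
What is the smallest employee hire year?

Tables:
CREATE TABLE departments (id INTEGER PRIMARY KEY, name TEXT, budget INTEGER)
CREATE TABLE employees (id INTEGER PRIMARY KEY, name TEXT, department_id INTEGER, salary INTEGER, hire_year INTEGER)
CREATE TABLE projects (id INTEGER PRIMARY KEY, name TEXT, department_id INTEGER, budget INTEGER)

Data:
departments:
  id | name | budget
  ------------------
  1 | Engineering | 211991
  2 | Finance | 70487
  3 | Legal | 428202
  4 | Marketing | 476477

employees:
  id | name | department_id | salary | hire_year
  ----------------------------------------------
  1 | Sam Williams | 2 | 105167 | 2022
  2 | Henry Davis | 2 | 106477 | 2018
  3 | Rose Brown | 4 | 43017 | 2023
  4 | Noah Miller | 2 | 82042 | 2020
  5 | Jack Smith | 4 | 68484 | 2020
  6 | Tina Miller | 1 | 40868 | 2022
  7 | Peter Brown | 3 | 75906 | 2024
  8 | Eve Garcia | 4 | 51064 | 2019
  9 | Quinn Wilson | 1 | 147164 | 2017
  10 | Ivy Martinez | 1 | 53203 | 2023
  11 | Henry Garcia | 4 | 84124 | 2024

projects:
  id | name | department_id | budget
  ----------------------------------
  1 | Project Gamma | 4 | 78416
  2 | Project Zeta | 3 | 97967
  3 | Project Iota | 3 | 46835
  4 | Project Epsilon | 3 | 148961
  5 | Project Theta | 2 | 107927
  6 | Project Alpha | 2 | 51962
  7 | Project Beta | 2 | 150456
SELECT MIN(hire_year) FROM employees

Execution result:
2017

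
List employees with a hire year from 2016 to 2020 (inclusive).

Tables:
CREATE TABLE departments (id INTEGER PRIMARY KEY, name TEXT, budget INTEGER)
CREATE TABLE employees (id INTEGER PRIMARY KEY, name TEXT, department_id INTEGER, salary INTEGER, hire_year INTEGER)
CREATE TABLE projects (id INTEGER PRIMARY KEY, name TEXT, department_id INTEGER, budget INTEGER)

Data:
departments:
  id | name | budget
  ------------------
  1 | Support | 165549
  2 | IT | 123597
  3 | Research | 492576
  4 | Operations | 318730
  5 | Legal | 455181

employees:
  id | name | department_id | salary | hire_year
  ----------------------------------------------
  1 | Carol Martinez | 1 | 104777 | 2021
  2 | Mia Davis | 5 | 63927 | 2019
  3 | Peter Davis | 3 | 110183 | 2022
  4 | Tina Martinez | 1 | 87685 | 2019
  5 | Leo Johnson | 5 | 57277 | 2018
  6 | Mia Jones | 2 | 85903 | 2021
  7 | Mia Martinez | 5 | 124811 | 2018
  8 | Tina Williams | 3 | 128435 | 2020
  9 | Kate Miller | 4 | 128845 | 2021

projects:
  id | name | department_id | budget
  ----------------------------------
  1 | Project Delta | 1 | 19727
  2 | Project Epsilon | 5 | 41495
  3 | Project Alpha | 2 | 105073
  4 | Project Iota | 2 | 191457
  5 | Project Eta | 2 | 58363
SELECT name, hire_year FROM employees WHERE hire_year BETWEEN 2016 AND 2020

Execution result:
name | hire_year
Mia Davis | 2019
Tina Martinez | 2019
Leo Johnson | 2018
Mia Martinez | 2018
Tina Williams | 2020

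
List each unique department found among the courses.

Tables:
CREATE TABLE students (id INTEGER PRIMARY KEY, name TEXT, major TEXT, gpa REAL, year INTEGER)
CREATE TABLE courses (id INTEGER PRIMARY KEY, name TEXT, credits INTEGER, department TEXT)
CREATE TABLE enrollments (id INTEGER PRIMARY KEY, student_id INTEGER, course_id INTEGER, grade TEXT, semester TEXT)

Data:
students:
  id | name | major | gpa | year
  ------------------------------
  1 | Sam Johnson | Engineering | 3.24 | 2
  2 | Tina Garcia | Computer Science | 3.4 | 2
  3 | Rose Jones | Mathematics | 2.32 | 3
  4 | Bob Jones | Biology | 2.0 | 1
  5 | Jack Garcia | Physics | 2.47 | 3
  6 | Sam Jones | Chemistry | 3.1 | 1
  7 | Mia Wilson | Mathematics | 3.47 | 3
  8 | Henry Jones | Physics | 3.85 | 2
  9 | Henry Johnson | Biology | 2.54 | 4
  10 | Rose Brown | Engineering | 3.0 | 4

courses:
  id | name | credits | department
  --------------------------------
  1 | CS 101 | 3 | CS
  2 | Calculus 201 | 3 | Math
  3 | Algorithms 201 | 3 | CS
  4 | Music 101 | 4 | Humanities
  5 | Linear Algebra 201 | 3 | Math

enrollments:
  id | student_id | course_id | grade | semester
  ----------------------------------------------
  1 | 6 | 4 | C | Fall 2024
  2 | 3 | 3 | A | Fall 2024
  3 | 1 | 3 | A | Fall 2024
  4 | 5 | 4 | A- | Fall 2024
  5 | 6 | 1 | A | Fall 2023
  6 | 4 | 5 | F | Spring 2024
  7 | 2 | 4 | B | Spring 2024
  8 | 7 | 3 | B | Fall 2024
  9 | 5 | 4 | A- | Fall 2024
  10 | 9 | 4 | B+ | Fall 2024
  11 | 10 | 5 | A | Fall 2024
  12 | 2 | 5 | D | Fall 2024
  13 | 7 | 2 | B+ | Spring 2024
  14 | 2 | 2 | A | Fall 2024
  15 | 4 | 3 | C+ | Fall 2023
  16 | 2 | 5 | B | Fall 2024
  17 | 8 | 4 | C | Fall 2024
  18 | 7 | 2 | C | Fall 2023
SELECT DISTINCT department FROM courses

Execution result:
department
CS
Math
Humanities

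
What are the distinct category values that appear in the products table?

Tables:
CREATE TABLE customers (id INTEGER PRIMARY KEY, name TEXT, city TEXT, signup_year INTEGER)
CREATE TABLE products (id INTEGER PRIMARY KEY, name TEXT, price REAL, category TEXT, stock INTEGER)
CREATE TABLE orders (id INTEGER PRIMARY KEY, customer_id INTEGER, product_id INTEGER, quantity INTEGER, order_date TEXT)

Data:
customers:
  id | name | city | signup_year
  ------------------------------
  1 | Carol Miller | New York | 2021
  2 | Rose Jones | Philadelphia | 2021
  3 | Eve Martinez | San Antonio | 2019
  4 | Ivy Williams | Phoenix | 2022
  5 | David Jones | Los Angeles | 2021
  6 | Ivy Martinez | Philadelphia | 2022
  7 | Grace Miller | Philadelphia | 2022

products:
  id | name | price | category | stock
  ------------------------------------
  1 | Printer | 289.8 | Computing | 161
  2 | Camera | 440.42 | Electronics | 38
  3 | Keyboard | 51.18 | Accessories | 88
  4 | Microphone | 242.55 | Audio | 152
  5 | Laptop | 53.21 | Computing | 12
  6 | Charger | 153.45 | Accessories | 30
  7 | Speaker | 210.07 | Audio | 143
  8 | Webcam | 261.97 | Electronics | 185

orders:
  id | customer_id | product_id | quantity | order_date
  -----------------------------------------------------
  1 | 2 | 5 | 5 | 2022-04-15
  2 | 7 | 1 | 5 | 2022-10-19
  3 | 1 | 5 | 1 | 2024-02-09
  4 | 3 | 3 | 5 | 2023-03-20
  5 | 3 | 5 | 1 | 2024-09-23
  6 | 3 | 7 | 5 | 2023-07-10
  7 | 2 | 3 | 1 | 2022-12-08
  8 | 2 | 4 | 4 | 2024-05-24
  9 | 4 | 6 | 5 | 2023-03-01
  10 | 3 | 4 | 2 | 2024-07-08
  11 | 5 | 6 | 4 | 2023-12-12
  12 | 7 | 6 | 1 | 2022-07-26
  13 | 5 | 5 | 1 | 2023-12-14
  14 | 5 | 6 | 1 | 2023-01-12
SELECT DISTINCT category FROM products

Execution result:
category
Computing
Electronics
Accessories
Audio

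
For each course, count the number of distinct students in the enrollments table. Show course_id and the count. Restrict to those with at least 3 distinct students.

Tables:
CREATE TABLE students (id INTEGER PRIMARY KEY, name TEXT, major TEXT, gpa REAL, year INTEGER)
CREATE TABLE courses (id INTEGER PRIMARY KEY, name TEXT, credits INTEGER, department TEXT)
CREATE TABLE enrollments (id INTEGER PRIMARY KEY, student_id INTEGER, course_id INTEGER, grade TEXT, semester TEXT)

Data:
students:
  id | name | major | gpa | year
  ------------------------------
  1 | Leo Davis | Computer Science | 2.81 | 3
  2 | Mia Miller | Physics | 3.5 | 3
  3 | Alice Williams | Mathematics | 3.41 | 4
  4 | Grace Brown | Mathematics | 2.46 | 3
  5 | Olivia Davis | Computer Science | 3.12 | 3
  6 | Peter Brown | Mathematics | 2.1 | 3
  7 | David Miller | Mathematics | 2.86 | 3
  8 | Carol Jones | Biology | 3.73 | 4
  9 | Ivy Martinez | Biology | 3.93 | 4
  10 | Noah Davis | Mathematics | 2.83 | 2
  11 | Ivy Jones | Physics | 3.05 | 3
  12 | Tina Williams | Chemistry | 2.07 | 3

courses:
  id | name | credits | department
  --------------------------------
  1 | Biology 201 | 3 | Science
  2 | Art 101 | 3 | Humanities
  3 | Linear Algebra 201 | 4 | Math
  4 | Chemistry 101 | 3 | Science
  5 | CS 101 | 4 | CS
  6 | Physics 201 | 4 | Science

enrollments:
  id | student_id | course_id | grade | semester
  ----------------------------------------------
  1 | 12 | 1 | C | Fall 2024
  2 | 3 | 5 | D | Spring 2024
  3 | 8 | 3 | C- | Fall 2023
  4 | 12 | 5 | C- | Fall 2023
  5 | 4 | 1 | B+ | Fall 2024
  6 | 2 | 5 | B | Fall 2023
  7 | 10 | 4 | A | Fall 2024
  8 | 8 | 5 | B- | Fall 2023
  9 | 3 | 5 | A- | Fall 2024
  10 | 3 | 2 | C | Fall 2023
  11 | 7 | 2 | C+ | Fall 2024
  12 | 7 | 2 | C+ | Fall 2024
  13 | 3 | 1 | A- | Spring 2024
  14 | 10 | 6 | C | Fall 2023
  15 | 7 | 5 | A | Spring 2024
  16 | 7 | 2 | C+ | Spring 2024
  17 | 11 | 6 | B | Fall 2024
SELECT course_id, COUNT(DISTINCT student_id) AS distinct_student_count FROM enrollments GROUP BY course_id HAVING COUNT(DISTINCT student_id) >= 3

Execution result:
course_id | distinct_student_count
1 | 3
5 | 5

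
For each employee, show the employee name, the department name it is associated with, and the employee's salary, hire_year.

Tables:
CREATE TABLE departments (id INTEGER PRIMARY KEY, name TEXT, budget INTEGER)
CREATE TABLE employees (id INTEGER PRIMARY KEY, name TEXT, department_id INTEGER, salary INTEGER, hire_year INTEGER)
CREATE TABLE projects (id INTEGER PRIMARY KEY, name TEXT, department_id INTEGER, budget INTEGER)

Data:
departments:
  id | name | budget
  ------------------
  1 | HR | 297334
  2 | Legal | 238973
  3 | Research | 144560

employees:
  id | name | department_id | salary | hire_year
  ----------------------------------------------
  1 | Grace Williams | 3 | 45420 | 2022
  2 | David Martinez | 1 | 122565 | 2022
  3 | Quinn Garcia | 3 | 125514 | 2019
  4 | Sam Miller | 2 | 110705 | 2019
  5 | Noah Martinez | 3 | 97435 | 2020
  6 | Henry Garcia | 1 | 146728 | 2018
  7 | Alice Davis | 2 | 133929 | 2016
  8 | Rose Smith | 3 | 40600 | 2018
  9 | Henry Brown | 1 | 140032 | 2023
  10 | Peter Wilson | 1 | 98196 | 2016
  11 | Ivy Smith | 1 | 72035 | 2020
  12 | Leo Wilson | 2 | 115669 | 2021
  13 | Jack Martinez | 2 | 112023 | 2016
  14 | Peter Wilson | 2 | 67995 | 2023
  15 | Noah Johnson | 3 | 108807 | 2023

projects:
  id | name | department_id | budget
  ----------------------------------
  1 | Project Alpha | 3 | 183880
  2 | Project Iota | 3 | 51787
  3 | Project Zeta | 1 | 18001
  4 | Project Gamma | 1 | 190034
SELECT c.name, p.name AS department, c.salary, c.hire_year FROM employees c JOIN departments p ON c.department_id = p.id

Execution result:
name | department | salary | hire_year
Grace Williams | Research | 45420 | 2022
David Martinez | HR | 122565 | 2022
Quinn Garcia | Research | 125514 | 2019
Sam Miller | Legal | 110705 | 2019
Noah Martinez | Research | 97435 | 2020
Henry Garcia | HR | 146728 | 2018
Alice Davis | Legal | 133929 | 2016
Rose Smith | Research | 40600 | 2018
Henry Brown | HR | 140032 | 2023
Peter Wilson | HR | 98196 | 2016
Ivy Smith | HR | 72035 | 2020
Leo Wilson | Legal | 115669 | 2021
Jack Martinez | Legal | 112023 | 2016
Peter Wilson | Legal | 67995 | 2023
Noah Johnson | Research | 108807 | 2023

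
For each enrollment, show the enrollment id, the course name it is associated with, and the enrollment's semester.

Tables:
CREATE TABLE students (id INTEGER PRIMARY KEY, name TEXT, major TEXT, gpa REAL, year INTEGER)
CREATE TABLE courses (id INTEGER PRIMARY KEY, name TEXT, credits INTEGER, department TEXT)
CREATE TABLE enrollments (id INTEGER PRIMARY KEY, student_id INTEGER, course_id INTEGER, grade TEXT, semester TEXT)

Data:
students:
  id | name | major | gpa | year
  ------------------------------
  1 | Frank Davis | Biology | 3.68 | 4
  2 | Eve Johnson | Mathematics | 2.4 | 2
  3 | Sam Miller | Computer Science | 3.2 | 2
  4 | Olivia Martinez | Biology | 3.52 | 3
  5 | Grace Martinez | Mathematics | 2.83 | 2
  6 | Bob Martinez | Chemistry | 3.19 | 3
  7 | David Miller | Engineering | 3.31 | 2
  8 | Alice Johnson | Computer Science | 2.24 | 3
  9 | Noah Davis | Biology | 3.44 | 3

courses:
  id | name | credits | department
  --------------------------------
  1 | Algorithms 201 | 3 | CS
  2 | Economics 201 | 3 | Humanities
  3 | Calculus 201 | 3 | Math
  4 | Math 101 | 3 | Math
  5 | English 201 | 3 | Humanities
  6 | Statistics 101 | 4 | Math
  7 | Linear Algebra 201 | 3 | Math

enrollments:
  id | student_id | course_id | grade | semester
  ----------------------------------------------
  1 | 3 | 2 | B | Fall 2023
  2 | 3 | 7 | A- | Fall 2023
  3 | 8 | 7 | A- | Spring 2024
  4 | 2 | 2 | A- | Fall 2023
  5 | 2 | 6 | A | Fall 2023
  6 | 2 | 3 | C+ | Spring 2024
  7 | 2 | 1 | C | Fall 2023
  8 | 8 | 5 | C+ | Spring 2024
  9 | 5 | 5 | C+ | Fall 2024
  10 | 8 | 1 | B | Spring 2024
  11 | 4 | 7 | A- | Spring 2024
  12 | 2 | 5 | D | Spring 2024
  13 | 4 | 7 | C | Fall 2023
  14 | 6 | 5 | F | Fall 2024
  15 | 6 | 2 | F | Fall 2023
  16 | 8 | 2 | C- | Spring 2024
SELECT c.id, p.name AS course, c.semester FROM enrollments c JOIN courses p ON c.course_id = p.id

Execution result:
id | course | semester
1 | Economics 201 | Fall 2023
2 | Linear Algebra 201 | Fall 2023
3 | Linear Algebra 201 | Spring 2024
4 | Economics 201 | Fall 2023
5 | Statistics 101 | Fall 2023
6 | Calculus 201 | Spring 2024
7 | Algorithms 201 | Fall 2023
8 | English 201 | Spring 2024
9 | English 201 | Fall 2024
10 | Algorithms 201 | Spring 2024
11 | Linear Algebra 201 | Spring 2024
12 | English 201 | Spring 2024
13 | Linear Algebra 201 | Fall 2023
14 | English 201 | Fall 2024
15 | Economics 201 | Fall 2023
16 | Economics 201 | Spring 2024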